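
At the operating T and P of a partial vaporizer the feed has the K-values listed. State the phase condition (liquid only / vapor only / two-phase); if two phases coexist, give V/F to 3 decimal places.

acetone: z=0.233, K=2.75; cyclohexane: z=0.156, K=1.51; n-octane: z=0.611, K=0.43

two-phase, V/F = 0.173

ΣzᵢKᵢ = 1.139; Σzᵢ/Kᵢ = 1.609.
Both exceed 1, so a two-phase solution exists.
Newton–Raphson from ψ = 0.59:
  ψ = 0.590: g = -0.2630, g' = -0.647 → ψ = 0.184
  ψ = 0.184: g = -0.0078, g' = -0.690 → ψ = 0.173
Converged at ψ = 0.173.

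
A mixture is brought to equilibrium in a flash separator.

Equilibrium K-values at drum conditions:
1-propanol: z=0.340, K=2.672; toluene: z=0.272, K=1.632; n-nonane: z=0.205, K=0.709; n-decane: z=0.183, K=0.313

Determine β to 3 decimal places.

Material balance + equilibrium reduce to Σ zᵢ(Kᵢ−1)/(1+β(Kᵢ−1)) = 0.
Feasibility: ΣzᵢKᵢ = 1.555, Σzᵢ/Kᵢ = 1.168 — both > 1, two phases present.
Newton iteration, β⁰ = 0.5:
  β = 0.500: g = 0.1789, g' = -0.569 → β = 0.815
  β = 0.815: g = -0.0095, g' = -0.693 → β = 0.801
Converged at β = 0.801.

β = 0.801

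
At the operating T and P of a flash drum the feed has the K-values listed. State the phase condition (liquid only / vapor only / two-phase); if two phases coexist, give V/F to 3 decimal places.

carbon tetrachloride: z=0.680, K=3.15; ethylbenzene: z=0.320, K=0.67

vapor only

ΣzᵢKᵢ = 2.356; Σzᵢ/Kᵢ = 0.693.
Since Σzᵢ/Kᵢ < 1 the mixture is above its dew point — single vapor phase.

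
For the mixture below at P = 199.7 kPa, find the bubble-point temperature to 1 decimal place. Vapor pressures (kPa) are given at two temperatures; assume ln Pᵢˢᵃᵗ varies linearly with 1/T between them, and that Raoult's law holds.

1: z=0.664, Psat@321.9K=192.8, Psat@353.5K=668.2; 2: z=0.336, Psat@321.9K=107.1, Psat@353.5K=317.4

T = 326.7 K

Bubble-point temperature: ΣzᵢPᵢˢᵃᵗ(T) = P. Interpolate ln Pᵢˢᵃᵗ = aᵢ + bᵢ/T.
  T = 321.9 K: ΣzᵢPᵢˢᵃᵗ = 164.00 kPa
  T = 353.5 K: ΣzᵢPᵢˢᵃᵗ = 550.33 kPa
  T = 337.7 K: ΣzᵢPᵢˢᵃᵗ = 308.90 kPa
  T = 329.8 K: ΣzᵢPᵢˢᵃᵗ = 226.76 kPa
  T = 325.9 K: ΣzᵢPᵢˢᵃᵗ = 193.62 kPa
  T = 327.9 K: ΣzᵢPᵢˢᵃᵗ = 210.06 kPa
  T = 326.9 K: ΣzᵢPᵢˢᵃᵗ = 201.69 kPa
Interpolating between 325.9 K and 326.9 K gives T ≈ 326.7 K.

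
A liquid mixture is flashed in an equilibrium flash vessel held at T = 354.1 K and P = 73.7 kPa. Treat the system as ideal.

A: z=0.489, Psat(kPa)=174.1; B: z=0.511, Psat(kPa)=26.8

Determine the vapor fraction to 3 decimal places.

ψ = 0.393

Raoult's law: Kᵢ = Pᵢˢᵃᵗ/P = Pᵢˢᵃᵗ/73.7.
  K_A = 174.1/73.7 = 2.36228, K_B = 26.8/73.7 = 0.36364
Let ψ = V/F and solve Σ zᵢ(Kᵢ−1)/(1+ψ(Kᵢ−1)) = 0.
Feasibility: ΣzᵢKᵢ = 1.341, Σzᵢ/Kᵢ = 1.612 — both > 1, two phases present.
Binary case is linear: z₁(K₁−1)(1+ψ(K₂−1)) + z₂(K₂−1)(1+ψ(K₁−1)) = 0
⇒ ψ = [z₁(K₁−1)+z₂(K₂−1)] / [−(K₁−1)(K₂−1)] = 0.3410/0.8669 = 0.393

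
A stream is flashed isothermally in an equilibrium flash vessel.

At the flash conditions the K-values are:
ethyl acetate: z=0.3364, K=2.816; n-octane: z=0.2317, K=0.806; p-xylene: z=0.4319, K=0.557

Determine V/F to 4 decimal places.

Material balance + equilibrium reduce to Σ zᵢ(Kᵢ−1)/(1+V/F(Kᵢ−1)) = 0.
g(0) = ΣzᵢKᵢ − 1 = 0.3746 and g(1) = 1 − Σzᵢ/Kᵢ = -0.1823, so a root lies in (0, 1).
Newton–Raphson from V/F = 0.5:
  V/F = 0.5000: g = 0.02463, g' = -0.4553 → V/F = 0.5541
  V/F = 0.5541: g = 0.00056, g' = -0.4355 → V/F = 0.5554
Converged at V/F = 0.5554.

V/F = 0.5554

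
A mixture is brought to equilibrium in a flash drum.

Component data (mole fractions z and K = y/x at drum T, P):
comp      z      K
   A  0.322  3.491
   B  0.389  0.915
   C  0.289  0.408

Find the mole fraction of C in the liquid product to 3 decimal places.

Let β = V/F and solve Σ zᵢ(Kᵢ−1)/(1+β(Kᵢ−1)) = 0.
Feasibility: ΣzᵢKᵢ = 1.598, Σzᵢ/Kᵢ = 1.226 — both > 1, two phases present.
Iterate (Newton) starting at β = 0.49:
  β = 0.490: g = 0.0857, g' = -0.609 → β = 0.631
  β = 0.631: g = 0.0040, g' = -0.563 → β = 0.638
Converged at β = 0.638.
Compositions from xᵢ = zᵢ/(1+β(Kᵢ−1)), yᵢ = Kᵢxᵢ:
  A: x = 0.124, y = 0.434
  B: x = 0.411, y = 0.376
  C: x = 0.464, y = 0.189

x_C = 0.464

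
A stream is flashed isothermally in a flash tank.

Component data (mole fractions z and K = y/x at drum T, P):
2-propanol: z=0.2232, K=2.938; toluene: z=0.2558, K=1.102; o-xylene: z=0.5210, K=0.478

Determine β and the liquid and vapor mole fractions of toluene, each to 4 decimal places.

Let β = V/F and solve Σ zᵢ(Kᵢ−1)/(1+β(Kᵢ−1)) = 0.
Feasibility: ΣzᵢKᵢ = 1.1867, Σzᵢ/Kᵢ = 1.3981 — both > 1, two phases present.
Newton iteration, β⁰ = 0.5:
  β = 0.5000: g = -0.12350, g' = -0.4786 → β = 0.2419
  β = 0.2419: g = 0.00867, g' = -0.5770 → β = 0.2570
  β = 0.2570: g = 0.00009, g' = -0.5655 → β = 0.2571
Converged at β = 0.2571.
Compositions from xᵢ = zᵢ/(1+β(Kᵢ−1)), yᵢ = Kᵢxᵢ:
  2-propanol: x = 0.1490, y = 0.4377
  toluene: x = 0.2493, y = 0.2747
  o-xylene: x = 0.6018, y = 0.2876

β = 0.2571, x_toluene = 0.2493, y_toluene = 0.2747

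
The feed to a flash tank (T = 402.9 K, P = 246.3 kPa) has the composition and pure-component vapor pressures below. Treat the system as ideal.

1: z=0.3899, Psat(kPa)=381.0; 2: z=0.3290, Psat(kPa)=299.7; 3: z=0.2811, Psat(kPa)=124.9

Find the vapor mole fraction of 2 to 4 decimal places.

y_2 = 0.3463

Raoult's law: Kᵢ = Pᵢˢᵃᵗ/P = Pᵢˢᵃᵗ/246.3.
  K_1 = 381.0/246.3 = 1.546894, K_2 = 299.7/246.3 = 1.216809, K_3 = 124.9/246.3 = 0.507105
Let ψ = V/F and solve Σ zᵢ(Kᵢ−1)/(1+ψ(Kᵢ−1)) = 0.
g(0) = ΣzᵢKᵢ − 1 = 0.1460 and g(1) = 1 − Σzᵢ/Kᵢ = -0.0768, so a root lies in (0, 1).
Iterate (Newton) starting at ψ = 0.44:
  ψ = 0.4400: g = 0.06007, g' = -0.2000 → ψ = 0.7403
  ψ = 0.7403: g = -0.00492, g' = -0.2399 → ψ = 0.7198
  ψ = 0.7198: g = -0.00004, g' = -0.2357 → ψ = 0.7197
Converged at ψ = 0.7197.
Compositions from xᵢ = zᵢ/(1+ψ(Kᵢ−1)), yᵢ = Kᵢxᵢ:
  1: x = 0.2798, y = 0.4328
  2: x = 0.2846, y = 0.3463
  3: x = 0.4356, y = 0.2209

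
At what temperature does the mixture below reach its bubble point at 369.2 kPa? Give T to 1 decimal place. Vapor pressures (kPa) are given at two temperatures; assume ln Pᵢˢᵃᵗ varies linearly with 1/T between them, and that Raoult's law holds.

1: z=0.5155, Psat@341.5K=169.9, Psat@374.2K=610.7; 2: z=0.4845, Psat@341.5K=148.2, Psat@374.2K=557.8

Bubble-point temperature: ΣzᵢPᵢˢᵃᵗ(T) = P. Interpolate ln Pᵢˢᵃᵗ = aᵢ + bᵢ/T.
  T = 341.5 K: ΣzᵢPᵢˢᵃᵗ = 159.39 kPa
  T = 374.2 K: ΣzᵢPᵢˢᵃᵗ = 585.07 kPa
  T = 357.9 K: ΣzᵢPᵢˢᵃᵗ = 315.18 kPa
  T = 366.0 K: ΣzᵢPᵢˢᵃᵗ = 431.57 kPa
  T = 361.9 K: ΣzᵢPᵢˢᵃᵗ = 368.74 kPa
  T = 363.9 K: ΣzᵢPᵢˢᵃᵗ = 398.33 kPa
Interpolating between 361.9 K and 363.9 K gives T ≈ 361.9 K.

T = 361.9 K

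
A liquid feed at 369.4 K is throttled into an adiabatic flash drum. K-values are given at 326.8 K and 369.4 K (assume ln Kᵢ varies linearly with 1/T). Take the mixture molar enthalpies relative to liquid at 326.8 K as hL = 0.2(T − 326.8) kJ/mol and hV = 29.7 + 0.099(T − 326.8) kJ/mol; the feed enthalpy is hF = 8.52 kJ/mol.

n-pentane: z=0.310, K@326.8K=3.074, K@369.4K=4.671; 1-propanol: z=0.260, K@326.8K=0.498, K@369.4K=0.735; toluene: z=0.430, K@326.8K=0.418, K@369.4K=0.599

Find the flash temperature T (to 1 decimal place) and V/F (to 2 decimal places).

T = 330.5 K, V/F = 0.27

Adiabatic flash: solve Rachford–Rice at each trial T, then check hF = ψ·hV(T) + (1−ψ)·hL(T).
  T = 326.8 K: K = (3.074, 0.498, 0.418), RR gives ψ = 0.229, H_out = 6.791 kJ/mol
  T = 369.4 K: K = (4.671, 0.735, 0.599), RR gives ψ = 0.689, H_out = 26.013 kJ/mol
  T = 348.1 K: K = (3.838, 0.612, 0.506), RR gives ψ = 0.438, H_out = 16.314 kJ/mol
  T = 337.5 K: K = (3.449, 0.554, 0.461), RR gives ψ = 0.333, H_out = 11.666 kJ/mol
  T = 332.1 K: K = (3.257, 0.526, 0.439), RR gives ψ = 0.281, H_out = 9.244 kJ/mol
  T = 329.5 K: K = (3.167, 0.512, 0.429), RR gives ψ = 0.255, H_out = 8.052 kJ/mol
  T = 330.8 K: K = (3.212, 0.519, 0.434), RR gives ψ = 0.268, H_out = 8.651 kJ/mol
Linear interpolation between T = 329.5 (H_out = 8.052) and T = 330.8 (H_out = 8.651) on hF = 8.52 gives T ≈ 330.5 K, at which ψ = 0.27.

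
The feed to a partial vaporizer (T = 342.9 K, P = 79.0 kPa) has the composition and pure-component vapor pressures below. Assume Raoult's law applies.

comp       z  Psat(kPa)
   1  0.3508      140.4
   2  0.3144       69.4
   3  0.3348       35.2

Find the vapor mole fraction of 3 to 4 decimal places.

y_3 = 0.1636

Raoult's law: Kᵢ = Pᵢˢᵃᵗ/P = Pᵢˢᵃᵗ/79.0.
  K_1 = 140.4/79.0 = 1.777215, K_2 = 69.4/79.0 = 0.878481, K_3 = 35.2/79.0 = 0.445570
Material balance + equilibrium reduce to Σ zᵢ(Kᵢ−1)/(1+ψ(Kᵢ−1)) = 0.
g(0) = ΣzᵢKᵢ − 1 = 0.0488 and g(1) = 1 − Σzᵢ/Kᵢ = -0.3067, so a root lies in (0, 1).
Iterate (Newton) starting at ψ = 0.5:
  ψ = 0.5000: g = -0.10115, g' = -0.3122 → ψ = 0.1760
  ψ = 0.1760: g = -0.00489, g' = -0.2952 → ψ = 0.1594
Converged at ψ = 0.1594.
Compositions from xᵢ = zᵢ/(1+ψ(Kᵢ−1)), yᵢ = Kᵢxᵢ:
  1: x = 0.3121, y = 0.5547
  2: x = 0.3206, y = 0.2817
  3: x = 0.3673, y = 0.1636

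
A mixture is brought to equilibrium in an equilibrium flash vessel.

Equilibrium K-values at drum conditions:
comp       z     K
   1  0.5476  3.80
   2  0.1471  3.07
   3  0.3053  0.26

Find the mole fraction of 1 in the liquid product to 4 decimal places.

Material balance + equilibrium reduce to Σ zᵢ(Kᵢ−1)/(1+β(Kᵢ−1)) = 0.
g(0) = ΣzᵢKᵢ − 1 = 1.6119 and g(1) = 1 − Σzᵢ/Kᵢ = -0.3663, so a root lies in (0, 1).
Newton iteration, β⁰ = 0.44:
  β = 0.4400: g = 0.51131, g' = -1.4020 → β = 0.8047
  β = 0.8047: g = 0.02705, g' = -1.5160 → β = 0.8225
  β = 0.8225: g = -0.00048, g' = -1.5716 → β = 0.8222
Converged at β = 0.8222.
Compositions from xᵢ = zᵢ/(1+β(Kᵢ−1)), yᵢ = Kᵢxᵢ:
  1: x = 0.1658, y = 0.6301
  2: x = 0.0544, y = 0.1671
  3: x = 0.7797, y = 0.2027

x_1 = 0.1658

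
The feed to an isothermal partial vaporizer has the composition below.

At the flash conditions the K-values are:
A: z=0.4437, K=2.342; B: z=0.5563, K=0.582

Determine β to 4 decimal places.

β = 0.6470

Rachford–Rice: g(β) = Σ zᵢ(Kᵢ−1)/(1+β(Kᵢ−1)) = 0.
Check two-phase: ΣzᵢKᵢ = 1.3629 > 1 and Σzᵢ/Kᵢ = 1.1453 > 1, so g(0) = 0.3629 > 0 and g(1) = -0.1453 < 0.
Binary case is linear: z₁(K₁−1)(1+β(K₂−1)) + z₂(K₂−1)(1+β(K₁−1)) = 0
⇒ β = [z₁(K₁−1)+z₂(K₂−1)] / [−(K₁−1)(K₂−1)] = 0.36291/0.56096 = 0.6470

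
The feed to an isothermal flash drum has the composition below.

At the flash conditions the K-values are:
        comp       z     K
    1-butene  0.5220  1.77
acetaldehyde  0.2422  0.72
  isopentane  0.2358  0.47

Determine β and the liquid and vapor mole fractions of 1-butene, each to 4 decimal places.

β = 0.6322, x_1-butene = 0.3511, y_1-butene = 0.6214

Iterate (Newton) starting at β = 0.45:
  β = 0.4500: g = 0.05680, g' = -0.3098 → β = 0.6334
  β = 0.6334: g = -0.00038, g' = -0.3180 → β = 0.6322
Converged at β = 0.6322.
Compositions from xᵢ = zᵢ/(1+β(Kᵢ−1)), yᵢ = Kᵢxᵢ:
  1-butene: x = 0.3511, y = 0.6214
  acetaldehyde: x = 0.2943, y = 0.2119
  isopentane: x = 0.3546, y = 0.1667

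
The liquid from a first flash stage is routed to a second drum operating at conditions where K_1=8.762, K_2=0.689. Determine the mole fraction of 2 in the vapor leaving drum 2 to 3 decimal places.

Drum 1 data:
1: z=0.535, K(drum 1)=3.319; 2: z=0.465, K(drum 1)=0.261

Drum 1:
Let ψ₁ = V/F and solve Σ zᵢ(Kᵢ−1)/(1+ψ₁(Kᵢ−1)) = 0.
Feasibility: ΣzᵢKᵢ = 1.897, Σzᵢ/Kᵢ = 1.943 — both > 1, two phases present.
Binary case is linear: z₁(K₁−1)(1+ψ₁(K₂−1)) + z₂(K₂−1)(1+ψ₁(K₁−1)) = 0
⇒ ψ₁ = [z₁(K₁−1)+z₂(K₂−1)] / [−(K₁−1)(K₂−1)] = 0.8970/1.7137 = 0.523
Drum-1 compositions:
  1: x = 0.242, y = 0.802
  2: x = 0.758, y = 0.198
Drum-2 feed = drum-1 liquid: z₂ = (0.2417, 0.7583).
Drum 2:
Material balance + equilibrium reduce to Σ zᵢ(Kᵢ−1)/(1+ψ₂(Kᵢ−1)) = 0.
Feasibility: ΣzᵢKᵢ = 2.640, Σzᵢ/Kᵢ = 1.128 — both > 1, two phases present.
Binary case is linear: z₁(K₁−1)(1+ψ₂(K₂−1)) + z₂(K₂−1)(1+ψ₂(K₁−1)) = 0
⇒ ψ₂ = [z₁(K₁−1)+z₂(K₂−1)] / [−(K₁−1)(K₂−1)] = 1.6399/2.4140 = 0.679
  1: x = 0.039, y = 0.338
  2: x = 0.961, y = 0.662

y_2 (drum 2) = 0.662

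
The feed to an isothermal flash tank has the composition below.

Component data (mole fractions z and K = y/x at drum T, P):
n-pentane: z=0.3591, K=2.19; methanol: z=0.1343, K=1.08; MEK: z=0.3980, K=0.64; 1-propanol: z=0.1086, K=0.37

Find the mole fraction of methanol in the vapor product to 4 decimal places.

Material balance + equilibrium reduce to Σ zᵢ(Kᵢ−1)/(1+ψ(Kᵢ−1)) = 0.
Check two-phase: ΣzᵢKᵢ = 1.2264 > 1 and Σzᵢ/Kᵢ = 1.2037 > 1, so g(0) = 0.2264 > 0 and g(1) = -0.2037 < 0.
Newton iteration, ψ⁰ = 0.5:
  ψ = 0.5000: g = 0.00364, g' = -0.3693 → ψ = 0.5098
Converged at ψ = 0.5099.
Compositions from xᵢ = zᵢ/(1+ψ(Kᵢ−1)), yᵢ = Kᵢxᵢ:
  n-pentane: x = 0.2235, y = 0.4895
  methanol: x = 0.1290, y = 0.1394
  MEK: x = 0.4875, y = 0.3120
  1-propanol: x = 0.1600, y = 0.0592

y_methanol = 0.1394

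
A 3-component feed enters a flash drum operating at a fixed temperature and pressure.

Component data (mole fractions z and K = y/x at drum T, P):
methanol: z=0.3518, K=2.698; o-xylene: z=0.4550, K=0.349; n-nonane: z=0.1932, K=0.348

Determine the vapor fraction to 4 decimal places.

Material balance + equilibrium reduce to Σ zᵢ(Kᵢ−1)/(1+ψ(Kᵢ−1)) = 0.
g(0) = ΣzᵢKᵢ − 1 = 0.1752 and g(1) = 1 − Σzᵢ/Kᵢ = -0.9893, so a root lies in (0, 1).
Iterate (Newton) starting at ψ = 0.53:
  ψ = 0.5300: g = -0.33031, g' = -0.9223 → ψ = 0.1718
  ψ = 0.1718: g = -0.01295, g' = -0.9565 → ψ = 0.1583
  ψ = 0.1583: g = 0.00010, g' = -0.9719 → ψ = 0.1584
Converged at ψ = 0.1584.

ψ = 0.1584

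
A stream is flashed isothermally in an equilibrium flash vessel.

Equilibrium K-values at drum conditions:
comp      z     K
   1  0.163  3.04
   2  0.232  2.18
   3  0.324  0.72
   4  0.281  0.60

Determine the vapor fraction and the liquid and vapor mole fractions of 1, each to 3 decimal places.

Newton–Raphson from ψ = 0.62:
  ψ = 0.620: g = 0.0457, g' = -0.357 → ψ = 0.748
  ψ = 0.748: g = 0.0019, g' = -0.330 → ψ = 0.754
Converged at ψ = 0.754.
Compositions from xᵢ = zᵢ/(1+ψ(Kᵢ−1)), yᵢ = Kᵢxᵢ:
  1: x = 0.064, y = 0.195
  2: x = 0.123, y = 0.268
  3: x = 0.411, y = 0.296
  4: x = 0.402, y = 0.241

ψ = 0.754, x_1 = 0.064, y_1 = 0.195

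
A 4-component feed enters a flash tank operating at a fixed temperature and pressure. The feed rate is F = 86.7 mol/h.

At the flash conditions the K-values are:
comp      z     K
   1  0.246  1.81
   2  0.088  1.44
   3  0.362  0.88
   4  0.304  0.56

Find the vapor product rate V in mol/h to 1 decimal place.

V = 24.0 mol/h

Rachford–Rice: g(β) = Σ zᵢ(Kᵢ−1)/(1+β(Kᵢ−1)) = 0.
Feasibility: ΣzᵢKᵢ = 1.061, Σzᵢ/Kᵢ = 1.151 — both > 1, two phases present.
Newton–Raphson from β = 0.33:
  β = 0.330: g = -0.0107, g' = -0.200 → β = 0.277
Converged at β = 0.277.
Then V = β·F = 0.2770·86.7 = 24.0 mol/h and L = F − V = 62.7 mol/h.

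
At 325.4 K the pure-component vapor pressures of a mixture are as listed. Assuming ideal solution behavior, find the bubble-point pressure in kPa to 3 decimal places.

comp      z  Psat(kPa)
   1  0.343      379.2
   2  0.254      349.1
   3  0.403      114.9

At the bubble point ψ → 0, so ΣzᵢKᵢ = 1 with Kᵢ = Pᵢˢᵃᵗ/P ⇒ P = ΣzᵢPᵢˢᵃᵗ.
P = 0.343·379.2 + 0.254·349.1 + 0.403·114.9 = 265.042 kPa

Pbub = 265.042 kPa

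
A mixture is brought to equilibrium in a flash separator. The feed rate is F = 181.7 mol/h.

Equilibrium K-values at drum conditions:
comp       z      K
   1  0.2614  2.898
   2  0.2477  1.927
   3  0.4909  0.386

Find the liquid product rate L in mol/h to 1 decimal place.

Iterate (Newton) starting at V/F = 0.66:
  V/F = 0.6600: g = -0.14408, g' = -0.7907 → V/F = 0.4778
  V/F = 0.4778: g = -0.00721, g' = -0.7318 → V/F = 0.4679
Converged at V/F = 0.4679.
Then V = V/F·F = 0.4679·181.7 = 85.0 mol/h and L = F − V = 96.7 mol/h.

L = 96.7 mol/h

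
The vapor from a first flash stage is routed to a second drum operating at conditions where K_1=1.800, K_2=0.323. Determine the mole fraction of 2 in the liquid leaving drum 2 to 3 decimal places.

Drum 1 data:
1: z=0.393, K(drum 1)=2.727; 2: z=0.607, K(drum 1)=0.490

Drum 1:
Binary case is linear: z₁(K₁−1)(1+ψ₁(K₂−1)) + z₂(K₂−1)(1+ψ₁(K₁−1)) = 0
⇒ ψ₁ = [z₁(K₁−1)+z₂(K₂−1)] / [−(K₁−1)(K₂−1)] = 0.3691/0.8808 = 0.419
Drum-1 compositions:
  1: x = 0.228, y = 0.622
  2: x = 0.772, y = 0.378
Drum-2 feed = drum-1 vapor: z₂ = (0.6217, 0.3783).
Drum 2:
Let ψ₂ = V/F and solve Σ zᵢ(Kᵢ−1)/(1+ψ₂(Kᵢ−1)) = 0.
g(0) = ΣzᵢKᵢ − 1 = 0.241 and g(1) = 1 − Σzᵢ/Kᵢ = -0.517, so a root lies in (0, 1).
Binary case is linear: z₁(K₁−1)(1+ψ₂(K₂−1)) + z₂(K₂−1)(1+ψ₂(K₁−1)) = 0
⇒ ψ₂ = [z₁(K₁−1)+z₂(K₂−1)] / [−(K₁−1)(K₂−1)] = 0.2413/0.5416 = 0.445
  1: x = 0.458, y = 0.825
  2: x = 0.542, y = 0.175

x_2 (drum 2) = 0.542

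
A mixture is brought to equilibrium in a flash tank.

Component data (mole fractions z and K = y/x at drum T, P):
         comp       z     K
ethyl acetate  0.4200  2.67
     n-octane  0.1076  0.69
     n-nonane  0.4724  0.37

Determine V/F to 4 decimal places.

Iterate (Newton) starting at V/F = 0.5:
  V/F = 0.5000: g = -0.09171, g' = -0.7619 → V/F = 0.3796
  V/F = 0.3796: g = 0.00028, g' = -0.7759 → V/F = 0.3800
Converged at V/F = 0.3800.

V/F = 0.3800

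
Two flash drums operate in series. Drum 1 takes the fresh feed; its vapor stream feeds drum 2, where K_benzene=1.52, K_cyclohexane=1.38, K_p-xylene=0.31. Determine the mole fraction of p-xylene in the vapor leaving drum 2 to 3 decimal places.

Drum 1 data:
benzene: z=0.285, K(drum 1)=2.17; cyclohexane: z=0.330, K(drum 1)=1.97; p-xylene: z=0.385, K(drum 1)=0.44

Drum 1:
Newton–Raphson from ψ₁ = 0.5:
  ψ₁ = 0.500: g = 0.1265, g' = -0.529 → ψ₁ = 0.739
  ψ₁ = 0.739: g = -0.0026, g' = -0.569 → ψ₁ = 0.735
Converged at ψ₁ = 0.735.
Drum-1 compositions:
  benzene: x = 0.153, y = 0.333
  cyclohexane: x = 0.193, y = 0.380
  p-xylene: x = 0.654, y = 0.288
Drum-2 feed = drum-1 vapor: z₂ = (0.3326, 0.3796, 0.2878).
Drum 2:
Rachford–Rice: g(ψ₂) = Σ zᵢ(Kᵢ−1)/(1+ψ₂(Kᵢ−1)) = 0.
g(0) = ΣzᵢKᵢ − 1 = 0.119 and g(1) = 1 − Σzᵢ/Kᵢ = -0.422, so a root lies in (0, 1).
Iterate (Newton) starting at ψ₂ = 0.5:
  ψ₂ = 0.500: g = -0.0447, g' = -0.415 → ψ₂ = 0.392
  ψ₂ = 0.392: g = -0.0031, g' = -0.361 → ψ₂ = 0.384
Converged at ψ₂ = 0.384.
  benzene: x = 0.277, y = 0.421
  cyclohexane: x = 0.331, y = 0.457
  p-xylene: x = 0.391, y = 0.121

y_p-xylene (drum 2) = 0.121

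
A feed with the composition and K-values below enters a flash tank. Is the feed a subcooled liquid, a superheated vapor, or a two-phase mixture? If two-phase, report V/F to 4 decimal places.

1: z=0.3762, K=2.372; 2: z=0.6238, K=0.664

two-phase, V/F = 0.6650

ΣzᵢKᵢ = 1.3065; Σzᵢ/Kᵢ = 1.0981.
Both exceed 1, so a two-phase solution exists.
Let ψ = V/F and solve Σ zᵢ(Kᵢ−1)/(1+ψ(Kᵢ−1)) = 0.
Newton–Raphson from ψ = 0.69:
  ψ = 0.6900: g = -0.00771, g' = -0.3062 → ψ = 0.6648
  ψ = 0.6648: g = 0.00005, g' = -0.3104 → ψ = 0.6650
Converged at ψ = 0.6650.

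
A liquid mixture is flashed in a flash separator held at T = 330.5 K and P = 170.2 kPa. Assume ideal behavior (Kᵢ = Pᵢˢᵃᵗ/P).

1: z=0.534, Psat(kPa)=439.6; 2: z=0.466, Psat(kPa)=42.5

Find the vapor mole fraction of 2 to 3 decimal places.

Raoult's law: Kᵢ = Pᵢˢᵃᵗ/P = Pᵢˢᵃᵗ/170.2.
  K_1 = 439.6/170.2 = 2.58284, K_2 = 42.5/170.2 = 0.24971
Rachford–Rice: g(β) = Σ zᵢ(Kᵢ−1)/(1+β(Kᵢ−1)) = 0.
Check two-phase: ΣzᵢKᵢ = 1.496 > 1 and Σzᵢ/Kᵢ = 2.073 > 1, so g(0) = 0.496 > 0 and g(1) = -1.073 < 0.
Newton–Raphson from β = 0.5:
  β = 0.500: g = -0.0877, g' = -1.089 → β = 0.419
  β = 0.419: g = -0.0022, g' = -1.042 → β = 0.417
Converged at β = 0.417.
Compositions from xᵢ = zᵢ/(1+β(Kᵢ−1)), yᵢ = Kᵢxᵢ:
  1: x = 0.322, y = 0.831
  2: x = 0.678, y = 0.169

y_2 = 0.169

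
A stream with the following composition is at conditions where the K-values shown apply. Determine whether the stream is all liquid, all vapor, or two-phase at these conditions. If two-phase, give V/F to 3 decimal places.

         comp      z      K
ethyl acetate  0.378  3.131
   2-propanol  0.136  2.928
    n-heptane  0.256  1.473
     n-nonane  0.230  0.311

ΣzᵢKᵢ = 2.030; Σzᵢ/Kᵢ = 1.081.
Both exceed 1, so a two-phase solution exists.
Iterate (Newton) starting at ψ = 0.5:
  ψ = 0.500: g = 0.3797, g' = -0.825 → ψ = 0.960
  ψ = 0.960: g = -0.0286, g' = -1.228 → ψ = 0.937
  ψ = 0.937: g = -0.0009, g' = -1.152 → ψ = 0.936
Converged at ψ = 0.936.

two-phase, V/F = 0.936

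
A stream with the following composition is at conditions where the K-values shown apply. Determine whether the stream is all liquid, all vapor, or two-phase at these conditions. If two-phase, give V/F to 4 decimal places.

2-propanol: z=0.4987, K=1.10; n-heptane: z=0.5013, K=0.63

ΣzᵢKᵢ = 0.8644; Σzᵢ/Kᵢ = 1.2491.
Since ΣzᵢKᵢ < 1 the mixture is below its bubble point — single liquid phase.

all liquid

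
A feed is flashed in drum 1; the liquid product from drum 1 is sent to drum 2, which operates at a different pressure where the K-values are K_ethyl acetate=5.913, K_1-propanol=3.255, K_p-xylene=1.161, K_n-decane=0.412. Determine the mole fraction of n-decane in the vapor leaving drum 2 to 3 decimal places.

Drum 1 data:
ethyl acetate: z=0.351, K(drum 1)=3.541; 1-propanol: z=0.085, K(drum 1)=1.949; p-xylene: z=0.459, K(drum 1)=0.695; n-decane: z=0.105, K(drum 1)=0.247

y_n-decane (drum 2) = 0.177

Drum 1:
Let ψ₁ = V/F and solve Σ zᵢ(Kᵢ−1)/(1+ψ₁(Kᵢ−1)) = 0.
g(0) = ΣzᵢKᵢ − 1 = 0.753 and g(1) = 1 − Σzᵢ/Kᵢ = -0.228, so a root lies in (0, 1).
Newton iteration, ψ₁⁰ = 0.5:
  ψ₁ = 0.500: g = 0.1555, g' = -0.687 → ψ₁ = 0.726
  ψ₁ = 0.726: g = 0.0069, g' = -0.667 → ψ₁ = 0.737
Converged at ψ₁ = 0.737.
Drum-1 compositions:
  ethyl acetate: x = 0.122, y = 0.433
  1-propanol: x = 0.050, y = 0.098
  p-xylene: x = 0.592, y = 0.411
  n-decane: x = 0.236, y = 0.058
Drum-2 feed = drum-1 liquid: z₂ = (0.1222, 0.0500, 0.5920, 0.2357).
Drum 2:
Newton iteration, ψ₂⁰ = 0.66:
  ψ₂ = 0.660: g = 0.0465, g' = -0.435 → ψ₂ = 0.767
  ψ₂ = 0.767: g = -0.0003, g' = -0.446 → ψ₂ = 0.766
Converged at ψ₂ = 0.766.
  ethyl acetate: x = 0.026, y = 0.152
  1-propanol: x = 0.018, y = 0.060
  p-xylene: x = 0.527, y = 0.612
  n-decane: x = 0.429, y = 0.177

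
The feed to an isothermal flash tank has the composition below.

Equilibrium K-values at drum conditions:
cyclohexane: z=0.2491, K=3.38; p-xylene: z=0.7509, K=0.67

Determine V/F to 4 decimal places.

V/F = 0.4393

Rachford–Rice: g(V/F) = Σ zᵢ(Kᵢ−1)/(1+V/F(Kᵢ−1)) = 0.
Feasibility: ΣzᵢKᵢ = 1.3451, Σzᵢ/Kᵢ = 1.1944 — both > 1, two phases present.
Binary case is linear: z₁(K₁−1)(1+V/F(K₂−1)) + z₂(K₂−1)(1+V/F(K₁−1)) = 0
⇒ V/F = [z₁(K₁−1)+z₂(K₂−1)] / [−(K₁−1)(K₂−1)] = 0.34506/0.78540 = 0.4393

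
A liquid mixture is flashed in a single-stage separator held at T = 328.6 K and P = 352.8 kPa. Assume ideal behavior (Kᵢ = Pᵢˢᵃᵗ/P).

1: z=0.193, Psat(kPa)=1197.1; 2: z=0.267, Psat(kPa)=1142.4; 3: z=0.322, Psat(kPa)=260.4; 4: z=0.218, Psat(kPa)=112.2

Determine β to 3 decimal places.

Raoult's law: Kᵢ = Pᵢˢᵃᵗ/P = Pᵢˢᵃᵗ/352.8.
  K_1 = 1197.1/352.8 = 3.39314, K_2 = 1142.4/352.8 = 3.23810, K_3 = 260.4/352.8 = 0.73810, K_4 = 112.2/352.8 = 0.31803
Rachford–Rice: g(β) = Σ zᵢ(Kᵢ−1)/(1+β(Kᵢ−1)) = 0.
g(0) = ΣzᵢKᵢ − 1 = 0.826 and g(1) = 1 − Σzᵢ/Kᵢ = -0.261, so a root lies in (0, 1).
Newton–Raphson from β = 0.49:
  β = 0.490: g = 0.1776, g' = -0.796 → β = 0.713
  β = 0.713: g = 0.0078, g' = -0.767 → β = 0.723
Converged at β = 0.723.

β = 0.723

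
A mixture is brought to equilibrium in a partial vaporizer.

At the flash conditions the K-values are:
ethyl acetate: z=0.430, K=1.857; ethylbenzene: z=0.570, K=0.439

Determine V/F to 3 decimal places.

V/F = 0.101

Rachford–Rice: g(V/F) = Σ zᵢ(Kᵢ−1)/(1+V/F(Kᵢ−1)) = 0.
Feasibility: ΣzᵢKᵢ = 1.049, Σzᵢ/Kᵢ = 1.530 — both > 1, two phases present.
Binary case is linear: z₁(K₁−1)(1+V/F(K₂−1)) + z₂(K₂−1)(1+V/F(K₁−1)) = 0
⇒ V/F = [z₁(K₁−1)+z₂(K₂−1)] / [−(K₁−1)(K₂−1)] = 0.0487/0.4808 = 0.101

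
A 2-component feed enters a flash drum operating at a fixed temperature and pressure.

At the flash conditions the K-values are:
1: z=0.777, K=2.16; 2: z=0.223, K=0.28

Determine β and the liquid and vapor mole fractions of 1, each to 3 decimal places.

Binary case is linear: z₁(K₁−1)(1+β(K₂−1)) + z₂(K₂−1)(1+β(K₁−1)) = 0
⇒ β = [z₁(K₁−1)+z₂(K₂−1)] / [−(K₁−1)(K₂−1)] = 0.7408/0.8352 = 0.887
Compositions from xᵢ = zᵢ/(1+β(Kᵢ−1)), yᵢ = Kᵢxᵢ:
  1: x = 0.383, y = 0.827
  2: x = 0.617, y = 0.173

β = 0.887, x_1 = 0.383, y_1 = 0.827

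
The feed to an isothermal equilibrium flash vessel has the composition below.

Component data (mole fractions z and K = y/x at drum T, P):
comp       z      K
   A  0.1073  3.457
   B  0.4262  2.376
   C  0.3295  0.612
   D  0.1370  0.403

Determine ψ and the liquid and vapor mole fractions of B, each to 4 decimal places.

Rachford–Rice: g(ψ) = Σ zᵢ(Kᵢ−1)/(1+ψ(Kᵢ−1)) = 0.
Check two-phase: ΣzᵢKᵢ = 1.6405 > 1 and Σzᵢ/Kᵢ = 1.0888 > 1, so g(0) = 0.6405 > 0 and g(1) = -0.0888 < 0.
Iterate (Newton) starting at ψ = 0.5:
  ψ = 0.5000: g = 0.19052, g' = -0.5892 → ψ = 0.8233
  ψ = 0.8233: g = 0.01345, g' = -0.5442 → ψ = 0.8481
  ψ = 0.8481: g = -0.00007, g' = -0.5505 → ψ = 0.8479
Converged at ψ = 0.8479.
Compositions from xᵢ = zᵢ/(1+ψ(Kᵢ−1)), yᵢ = Kᵢxᵢ:
  A: x = 0.0348, y = 0.1203
  B: x = 0.1967, y = 0.4674
  C: x = 0.4911, y = 0.3005
  D: x = 0.2774, y = 0.1118

ψ = 0.8479, x_B = 0.1967, y_B = 0.4674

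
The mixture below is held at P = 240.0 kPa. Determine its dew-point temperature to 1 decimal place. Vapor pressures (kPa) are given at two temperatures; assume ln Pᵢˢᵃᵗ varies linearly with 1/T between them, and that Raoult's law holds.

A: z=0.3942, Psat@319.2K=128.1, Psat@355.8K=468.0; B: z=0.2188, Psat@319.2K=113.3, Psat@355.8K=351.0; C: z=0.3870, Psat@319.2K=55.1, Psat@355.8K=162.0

T = 353.0 K

Dew-point temperature: Σzᵢ·P/Pᵢˢᵃᵗ(T) = 1. Interpolate ln Pᵢˢᵃᵗ = aᵢ + bᵢ/T.
  T = 319.2 K: ΣzᵢP/Pᵢˢᵃᵗ = 2.8877
  T = 355.8 K: ΣzᵢP/Pᵢˢᵃᵗ = 0.9251
  T = 337.5 K: ΣzᵢP/Pᵢˢᵃᵗ = 1.5832
  T = 346.6 K: ΣzᵢP/Pᵢˢᵃᵗ = 1.2032
  T = 351.2 K: ΣzᵢP/Pᵢˢᵃᵗ = 1.0531
  T = 353.5 K: ΣzᵢP/Pᵢˢᵃᵗ = 0.9866
Interpolating between 351.2 K and 353.5 K gives T ≈ 353.0 K.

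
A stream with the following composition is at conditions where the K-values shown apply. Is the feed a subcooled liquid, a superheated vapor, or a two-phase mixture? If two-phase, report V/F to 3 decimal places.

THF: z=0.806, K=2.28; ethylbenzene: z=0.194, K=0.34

superheated vapor

ΣzᵢKᵢ = 1.904; Σzᵢ/Kᵢ = 0.924.
Since Σzᵢ/Kᵢ < 1 the mixture is above its dew point — single vapor phase.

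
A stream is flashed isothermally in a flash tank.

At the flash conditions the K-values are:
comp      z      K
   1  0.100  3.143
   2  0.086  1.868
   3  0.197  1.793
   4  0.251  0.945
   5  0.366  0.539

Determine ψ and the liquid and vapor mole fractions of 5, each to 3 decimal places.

Let ψ = V/F and solve Σ zᵢ(Kᵢ−1)/(1+ψ(Kᵢ−1)) = 0.
g(0) = ΣzᵢKᵢ − 1 = 0.263 and g(1) = 1 − Σzᵢ/Kᵢ = -0.132, so a root lies in (0, 1).
Newton–Raphson from ψ = 0.31:
  ψ = 0.310: g = 0.1021, g' = -0.393 → ψ = 0.570
  ψ = 0.570: g = 0.0109, g' = -0.325 → ψ = 0.604
Converged at ψ = 0.604.
Compositions from xᵢ = zᵢ/(1+ψ(Kᵢ−1)), yᵢ = Kᵢxᵢ:
  1: x = 0.044, y = 0.137
  2: x = 0.056, y = 0.105
  3: x = 0.133, y = 0.239
  4: x = 0.260, y = 0.245
  5: x = 0.507, y = 0.273

ψ = 0.604, x_5 = 0.507, y_5 = 0.273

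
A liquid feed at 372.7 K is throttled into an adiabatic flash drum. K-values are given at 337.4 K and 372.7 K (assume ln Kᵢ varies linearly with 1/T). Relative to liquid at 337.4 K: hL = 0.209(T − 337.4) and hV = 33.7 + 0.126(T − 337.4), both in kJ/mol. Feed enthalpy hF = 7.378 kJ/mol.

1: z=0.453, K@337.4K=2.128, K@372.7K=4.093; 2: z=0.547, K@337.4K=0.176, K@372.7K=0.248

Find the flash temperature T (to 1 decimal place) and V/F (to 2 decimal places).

T = 344.3 K, V/F = 0.18

Adiabatic flash: solve Rachford–Rice at each trial T, then check hF = ψ·hV(T) + (1−ψ)·hL(T).
  T = 337.4 K: K = (2.128, 0.176), RR gives ψ = 0.065, H_out = 2.185 kJ/mol
  T = 372.7 K: K = (4.093, 0.248), RR gives ψ = 0.426, H_out = 20.472 kJ/mol
  T = 355.0 K: K = (2.997, 0.211), RR gives ψ = 0.300, H_out = 13.348 kJ/mol
  T = 346.2 K: K = (2.536, 0.193), RR gives ψ = 0.205, H_out = 8.607 kJ/mol
  T = 341.8 K: K = (2.326, 0.184), RR gives ψ = 0.143, H_out = 5.682 kJ/mol
  T = 344.0 K: K = (2.429, 0.189), RR gives ψ = 0.176, H_out = 7.204 kJ/mol
Linear interpolation between T = 344.0 (H_out = 7.204) and T = 346.2 (H_out = 8.607) on hF = 7.378 gives T ≈ 344.3 K, at which ψ = 0.18.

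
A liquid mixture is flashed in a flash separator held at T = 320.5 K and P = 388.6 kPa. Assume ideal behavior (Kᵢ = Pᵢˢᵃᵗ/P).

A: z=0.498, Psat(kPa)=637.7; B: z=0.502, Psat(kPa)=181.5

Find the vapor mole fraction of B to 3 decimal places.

y_B = 0.255

Raoult's law: Kᵢ = Pᵢˢᵃᵗ/P = Pᵢˢᵃᵗ/388.6.
  K_A = 637.7/388.6 = 1.64102, K_B = 181.5/388.6 = 0.46706
Rachford–Rice: g(ψ) = Σ zᵢ(Kᵢ−1)/(1+ψ(Kᵢ−1)) = 0.
Check two-phase: ΣzᵢKᵢ = 1.052 > 1 and Σzᵢ/Kᵢ = 1.378 > 1, so g(0) = 0.052 > 0 and g(1) = -0.378 < 0.
Iterate (Newton) starting at ψ = 0.68:
  ψ = 0.680: g = -0.1973, g' = -0.450 → ψ = 0.242
  ψ = 0.242: g = -0.0306, g' = -0.341 → ψ = 0.152
  ψ = 0.152: g = -0.0002, g' = -0.339 → ψ = 0.151
Converged at ψ = 0.151.
Compositions from xᵢ = zᵢ/(1+ψ(Kᵢ−1)), yᵢ = Kᵢxᵢ:
  A: x = 0.454, y = 0.745
  B: x = 0.546, y = 0.255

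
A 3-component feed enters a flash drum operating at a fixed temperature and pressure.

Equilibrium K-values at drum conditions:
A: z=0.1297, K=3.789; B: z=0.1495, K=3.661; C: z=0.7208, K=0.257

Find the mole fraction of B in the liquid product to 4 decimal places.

x_B = 0.1155

Rachford–Rice: g(ψ) = Σ zᵢ(Kᵢ−1)/(1+ψ(Kᵢ−1)) = 0.
Feasibility: ΣzᵢKᵢ = 1.2240, Σzᵢ/Kᵢ = 2.8797 — both > 1, two phases present.
Newton iteration, ψ⁰ = 0.45:
  ψ = 0.4500: g = -0.46311, g' = -1.3157 → ψ = 0.0980
  ψ = 0.0980: g = 0.02200, g' = -1.7511 → ψ = 0.1106
  ψ = 0.1106: g = 0.00037, g' = -1.6937 → ψ = 0.1108
Converged at ψ = 0.1108.
Compositions from xᵢ = zᵢ/(1+ψ(Kᵢ−1)), yᵢ = Kᵢxᵢ:
  A: x = 0.0991, y = 0.3754
  B: x = 0.1155, y = 0.4227
  C: x = 0.7855, y = 0.2019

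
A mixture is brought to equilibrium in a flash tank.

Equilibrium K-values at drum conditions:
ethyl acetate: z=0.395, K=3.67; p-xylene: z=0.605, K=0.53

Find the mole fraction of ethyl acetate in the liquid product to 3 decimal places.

x_ethyl acetate = 0.150

Rachford–Rice: g(V/F) = Σ zᵢ(Kᵢ−1)/(1+V/F(Kᵢ−1)) = 0.
Feasibility: ΣzᵢKᵢ = 1.770, Σzᵢ/Kᵢ = 1.249 — both > 1, two phases present.
Binary case is linear: z₁(K₁−1)(1+V/F(K₂−1)) + z₂(K₂−1)(1+V/F(K₁−1)) = 0
⇒ V/F = [z₁(K₁−1)+z₂(K₂−1)] / [−(K₁−1)(K₂−1)] = 0.7703/1.2549 = 0.614
Compositions from xᵢ = zᵢ/(1+V/F(Kᵢ−1)), yᵢ = Kᵢxᵢ:
  ethyl acetate: x = 0.150, y = 0.549
  p-xylene: x = 0.850, y = 0.451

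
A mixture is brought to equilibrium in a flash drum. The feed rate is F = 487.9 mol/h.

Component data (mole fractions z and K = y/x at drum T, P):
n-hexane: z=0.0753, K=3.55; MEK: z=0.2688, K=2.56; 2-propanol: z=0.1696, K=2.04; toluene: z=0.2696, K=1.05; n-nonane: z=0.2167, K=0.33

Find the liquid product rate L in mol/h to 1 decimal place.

L = 66.6 mol/h

Material balance + equilibrium reduce to Σ zᵢ(Kᵢ−1)/(1+β(Kᵢ−1)) = 0.
g(0) = ΣzᵢKᵢ − 1 = 0.6560 and g(1) = 1 − Σzᵢ/Kᵢ = -0.1228, so a root lies in (0, 1).
Iterate (Newton) starting at β = 0.69:
  β = 0.6900: g = 0.11724, g' = -0.6153 → β = 0.8805
  β = 0.8805: g = -0.01328, g' = -0.7918 → β = 0.8638
  β = 0.8638: g = -0.00022, g' = -0.7661 → β = 0.8635
Converged at β = 0.8635.
Then V = β·F = 0.8635·487.9 = 421.3 mol/h and L = F − V = 66.6 mol/h.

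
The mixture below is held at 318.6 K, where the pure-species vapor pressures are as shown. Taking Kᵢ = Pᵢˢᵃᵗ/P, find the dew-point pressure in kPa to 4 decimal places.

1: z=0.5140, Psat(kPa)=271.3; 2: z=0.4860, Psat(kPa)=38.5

Pdew = 68.8802 kPa

At the dew point ψ → 1, so Σzᵢ/Kᵢ = 1 with Kᵢ = Pᵢˢᵃᵗ/P ⇒ 1/P = Σzᵢ/Pᵢˢᵃᵗ.
1/P = 0.5140/271.3 + 0.4860/38.5 = 0.0145180 ⇒ P = 68.8802 kPa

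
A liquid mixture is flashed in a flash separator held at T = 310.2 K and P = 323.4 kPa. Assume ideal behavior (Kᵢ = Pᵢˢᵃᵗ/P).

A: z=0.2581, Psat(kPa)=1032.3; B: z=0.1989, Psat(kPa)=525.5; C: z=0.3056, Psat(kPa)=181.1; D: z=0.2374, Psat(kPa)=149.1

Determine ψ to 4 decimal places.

Raoult's law: Kᵢ = Pᵢˢᵃᵗ/P = Pᵢˢᵃᵗ/323.4.
  K_A = 1032.3/323.4 = 3.192022, K_B = 525.5/323.4 = 1.624923, K_C = 181.1/323.4 = 0.559988, K_D = 149.1/323.4 = 0.461039
Let ψ = V/F and solve Σ zᵢ(Kᵢ−1)/(1+ψ(Kᵢ−1)) = 0.
Check two-phase: ΣzᵢKᵢ = 1.4276 > 1 and Σzᵢ/Kᵢ = 1.2639 > 1, so g(0) = 0.4276 > 0 and g(1) = -0.2639 < 0.
Iterate (Newton) starting at ψ = 0.5:
  ψ = 0.5000: g = 0.01708, g' = -0.5539 → ψ = 0.5308
  ψ = 0.5308: g = 0.00015, g' = -0.5448 → ψ = 0.5311
Converged at ψ = 0.5311.

ψ = 0.5311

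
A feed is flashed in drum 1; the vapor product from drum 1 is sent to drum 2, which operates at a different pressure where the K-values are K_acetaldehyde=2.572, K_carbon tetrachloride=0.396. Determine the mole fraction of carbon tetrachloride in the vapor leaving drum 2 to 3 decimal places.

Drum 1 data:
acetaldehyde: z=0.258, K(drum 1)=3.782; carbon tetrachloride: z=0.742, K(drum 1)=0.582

Drum 1:
Material balance + equilibrium reduce to Σ zᵢ(Kᵢ−1)/(1+ψ₁(Kᵢ−1)) = 0.
Feasibility: ΣzᵢKᵢ = 1.408, Σzᵢ/Kᵢ = 1.343 — both > 1, two phases present.
Newton–Raphson from ψ₁ = 0.61:
  ψ₁ = 0.610: g = -0.1502, g' = -0.508 → ψ₁ = 0.314
  ψ₁ = 0.314: g = 0.0258, g' = -0.740 → ψ₁ = 0.349
  ψ₁ = 0.349: g = 0.0009, g' = -0.691 → ψ₁ = 0.351
Converged at ψ₁ = 0.351.
Drum-1 compositions:
  acetaldehyde: x = 0.131, y = 0.494
  carbon tetrachloride: x = 0.869, y = 0.506
Drum-2 feed = drum-1 vapor: z₂ = (0.4940, 0.5060).
Drum 2:
Rachford–Rice: g(ψ₂) = Σ zᵢ(Kᵢ−1)/(1+ψ₂(Kᵢ−1)) = 0.
Check two-phase: ΣzᵢKᵢ = 1.471 > 1 and Σzᵢ/Kᵢ = 1.470 > 1, so g(0) = 0.471 > 0 and g(1) = -0.470 < 0.
Iterate (Newton) starting at ψ₂ = 0.46:
  ψ₂ = 0.460: g = 0.0275, g' = -0.765 → ψ₂ = 0.496
Converged at ψ₂ = 0.496.
  acetaldehyde: x = 0.278, y = 0.714
  carbon tetrachloride: x = 0.722, y = 0.286

y_carbon tetrachloride (drum 2) = 0.286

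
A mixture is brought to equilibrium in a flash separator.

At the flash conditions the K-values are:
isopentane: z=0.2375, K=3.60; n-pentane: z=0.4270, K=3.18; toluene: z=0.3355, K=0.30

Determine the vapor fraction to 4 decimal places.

ψ = 0.8046

Material balance + equilibrium reduce to Σ zᵢ(Kᵢ−1)/(1+ψ(Kᵢ−1)) = 0.
g(0) = ΣzᵢKᵢ − 1 = 1.3135 and g(1) = 1 − Σzᵢ/Kᵢ = -0.3186, so a root lies in (0, 1).
Iterate (Newton) starting at ψ = 0.47:
  ψ = 0.4700: g = 0.38768, g' = -1.1854 → ψ = 0.7971
  ψ = 0.7971: g = 0.00976, g' = -1.2821 → ψ = 0.8047
  ψ = 0.8047: g = -0.00006, g' = -1.2973 → ψ = 0.8046
Converged at ψ = 0.8046.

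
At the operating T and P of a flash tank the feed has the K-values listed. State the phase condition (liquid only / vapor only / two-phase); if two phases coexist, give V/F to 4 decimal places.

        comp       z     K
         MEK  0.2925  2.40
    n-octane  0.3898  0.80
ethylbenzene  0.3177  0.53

two-phase, V/F = 0.3831

ΣzᵢKᵢ = 1.1822; Σzᵢ/Kᵢ = 1.2086.
Both exceed 1, so a two-phase solution exists.
Let ψ = V/F and solve Σ zᵢ(Kᵢ−1)/(1+ψ(Kᵢ−1)) = 0.
Iterate (Newton) starting at ψ = 0.5:
  ψ = 0.5000: g = -0.04093, g' = -0.3375 → ψ = 0.3787
  ψ = 0.3787: g = 0.00160, g' = -0.3669 → ψ = 0.3831
Converged at ψ = 0.3831.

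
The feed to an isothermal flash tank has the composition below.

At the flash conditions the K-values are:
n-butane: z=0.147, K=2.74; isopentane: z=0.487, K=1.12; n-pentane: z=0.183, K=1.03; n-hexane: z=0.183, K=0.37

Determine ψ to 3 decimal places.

ψ = 0.599

Material balance + equilibrium reduce to Σ zᵢ(Kᵢ−1)/(1+ψ(Kᵢ−1)) = 0.
g(0) = ΣzᵢKᵢ − 1 = 0.204 and g(1) = 1 − Σzᵢ/Kᵢ = -0.161, so a root lies in (0, 1).
Newton–Raphson from ψ = 0.5:
  ψ = 0.500: g = 0.0290, g' = -0.288 → ψ = 0.601
  ψ = 0.601: g = -0.0005, g' = -0.301 → ψ = 0.599
Converged at ψ = 0.599.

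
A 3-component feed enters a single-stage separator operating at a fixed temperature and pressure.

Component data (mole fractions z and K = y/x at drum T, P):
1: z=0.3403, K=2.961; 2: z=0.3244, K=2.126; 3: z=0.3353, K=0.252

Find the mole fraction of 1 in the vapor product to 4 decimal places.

y_1 = 0.4375

Material balance + equilibrium reduce to Σ zᵢ(Kᵢ−1)/(1+ψ(Kᵢ−1)) = 0.
Feasibility: ΣzᵢKᵢ = 1.7818, Σzᵢ/Kᵢ = 1.5981 — both > 1, two phases present.
Newton iteration, ψ⁰ = 0.38:
  ψ = 0.3800: g = 0.28780, g' = -0.9976 → ψ = 0.6685
  ψ = 0.6685: g = -0.00446, g' = -1.1294 → ψ = 0.6645
Converged at ψ = 0.6645.
Compositions from xᵢ = zᵢ/(1+ψ(Kᵢ−1)), yᵢ = Kᵢxᵢ:
  1: x = 0.1478, y = 0.4375
  2: x = 0.1856, y = 0.3945
  3: x = 0.6667, y = 0.1680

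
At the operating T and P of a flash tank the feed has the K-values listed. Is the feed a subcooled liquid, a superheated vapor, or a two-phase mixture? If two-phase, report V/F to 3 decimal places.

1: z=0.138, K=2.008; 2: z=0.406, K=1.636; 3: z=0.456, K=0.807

superheated vapor

ΣzᵢKᵢ = 1.309; Σzᵢ/Kᵢ = 0.882.
Since Σzᵢ/Kᵢ < 1 the mixture is above its dew point — single vapor phase.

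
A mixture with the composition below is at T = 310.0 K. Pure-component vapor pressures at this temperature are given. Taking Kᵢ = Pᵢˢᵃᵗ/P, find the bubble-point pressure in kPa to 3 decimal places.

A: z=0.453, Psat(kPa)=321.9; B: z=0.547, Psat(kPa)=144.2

At the bubble point ψ → 0, so ΣzᵢKᵢ = 1 with Kᵢ = Pᵢˢᵃᵗ/P ⇒ P = ΣzᵢPᵢˢᵃᵗ.
P = 0.453·321.9 + 0.547·144.2 = 224.698 kPa

Pbub = 224.698 kPa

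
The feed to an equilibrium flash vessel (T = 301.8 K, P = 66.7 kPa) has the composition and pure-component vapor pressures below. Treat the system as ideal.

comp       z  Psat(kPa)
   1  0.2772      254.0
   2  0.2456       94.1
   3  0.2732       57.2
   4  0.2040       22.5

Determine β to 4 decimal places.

Raoult's law: Kᵢ = Pᵢˢᵃᵗ/P = Pᵢˢᵃᵗ/66.7.
  K_1 = 254.0/66.7 = 3.808096, K_2 = 94.1/66.7 = 1.410795, K_3 = 57.2/66.7 = 0.857571, K_4 = 22.5/66.7 = 0.337331
Rachford–Rice: g(β) = Σ zᵢ(Kᵢ−1)/(1+β(Kᵢ−1)) = 0.
Feasibility: ΣzᵢKᵢ = 1.7052, Σzᵢ/Kᵢ = 1.1702 — both > 1, two phases present.
Newton iteration, β⁰ = 0.49:
  β = 0.4900: g = 0.16958, g' = -0.6188 → β = 0.7641
  β = 0.7641: g = 0.00675, g' = -0.6195 → β = 0.7750
  β = 0.7750: g = -0.00004, g' = -0.6261 → β = 0.7749
Converged at β = 0.7749.

β = 0.7749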